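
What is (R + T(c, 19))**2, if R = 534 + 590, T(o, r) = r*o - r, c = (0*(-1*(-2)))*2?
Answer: 1221025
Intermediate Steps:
c = 0 (c = (0*2)*2 = 0*2 = 0)
T(o, r) = -r + o*r (T(o, r) = o*r - r = -r + o*r)
R = 1124
(R + T(c, 19))**2 = (1124 + 19*(-1 + 0))**2 = (1124 + 19*(-1))**2 = (1124 - 19)**2 = 1105**2 = 1221025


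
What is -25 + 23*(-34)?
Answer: -807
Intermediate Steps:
-25 + 23*(-34) = -25 - 782 = -807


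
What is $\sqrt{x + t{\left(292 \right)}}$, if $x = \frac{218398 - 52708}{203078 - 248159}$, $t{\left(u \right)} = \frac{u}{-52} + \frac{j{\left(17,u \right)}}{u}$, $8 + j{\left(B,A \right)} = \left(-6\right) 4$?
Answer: $\frac{i \sqrt{212411917788967}}{4753541} \approx 3.066 i$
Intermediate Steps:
$j{\left(B,A \right)} = -32$ ($j{\left(B,A \right)} = -8 - 24 = -32$)
$t{\left(u \right)} = - \frac{32}{u} - \frac{u}{52}$ ($t{\left(u \right)} = \frac{u}{-52} - \frac{32}{u} = u \left(- \frac{1}{52}\right) - \frac{32}{u} = - \frac{u}{52} - \frac{32}{u} = - \frac{32}{u} - \frac{u}{52}$)
$x = - \frac{18410}{5009}$ ($x = \frac{165690}{-45081} = 165690 \left(- \frac{1}{45081}\right) = - \frac{18410}{5009} \approx -3.6754$)
$\sqrt{x + t{\left(292 \right)}} = \sqrt{- \frac{18410}{5009} - \left(\frac{73}{13} + \frac{32}{292}\right)} = \sqrt{- \frac{18410}{5009} - \frac{5433}{949}} = \sqrt{- \frac{44684987}{4753541}} = \frac{i \sqrt{212411917788967}}{4753541}$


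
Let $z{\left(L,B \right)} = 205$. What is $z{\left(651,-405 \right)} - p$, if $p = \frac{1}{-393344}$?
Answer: $\frac{80635521}{393344} \approx 205.0$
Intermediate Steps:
$p = - \frac{1}{393344} \approx -2.5423 \cdot 10^{-6}$
$z{\left(651,-405 \right)} - p = 205 - - \frac{1}{393344} = 205 + \frac{1}{393344} = \frac{80635521}{393344}$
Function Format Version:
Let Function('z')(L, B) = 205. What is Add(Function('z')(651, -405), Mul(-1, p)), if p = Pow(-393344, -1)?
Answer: Rational(80635521, 393344) ≈ 205.00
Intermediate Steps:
p = Rational(-1, 393344) ≈ -2.5423e-6
Add(Function('z')(651, -405), Mul(-1, p)) = Add(205, Mul(-1, Rational(-1, 393344))) = Add(205, Rational(1, 393344)) = Rational(80635521, 393344)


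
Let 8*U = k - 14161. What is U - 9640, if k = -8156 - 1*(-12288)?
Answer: -87149/8 ≈ -10894.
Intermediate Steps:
k = 4132 (k = -8156 + 12288 = 4132)
U = -10029/8 (U = (4132 - 14161)/8 = (1/8)*(-10029) = -10029/8 ≈ -1253.6)
U - 9640 = -10029/8 - 9640 = -87149/8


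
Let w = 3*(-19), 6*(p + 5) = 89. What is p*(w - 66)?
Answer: -2419/2 ≈ -1209.5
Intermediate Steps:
p = 59/6 (p = -5 + (⅙)*89 = -5 + 89/6 = 59/6 ≈ 9.8333)
w = -57
p*(w - 66) = 59*(-57 - 66)/6 = (59/6)*(-123) = -2419/2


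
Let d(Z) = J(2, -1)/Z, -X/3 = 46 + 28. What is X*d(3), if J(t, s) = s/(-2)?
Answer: -37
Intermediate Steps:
J(t, s) = -s/2 (J(t, s) = s*(-½) = -s/2)
X = -222 (X = -3*(46 + 28) = -3*74 = -222)
d(Z) = 1/(2*Z) (d(Z) = (-½*(-1))/Z = 1/(2*Z))
X*d(3) = -111/3 = -222*⅙ = -37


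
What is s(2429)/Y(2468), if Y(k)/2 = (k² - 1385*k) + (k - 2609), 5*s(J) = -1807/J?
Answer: -1807/64919955870 ≈ -2.7834e-8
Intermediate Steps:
s(J) = -1807/(5*J) (s(J) = (-1807/J)/5 = -1807/(5*J))
Y(k) = -5218 - 2768*k + 2*k² (Y(k) = 2*((k² - 1385*k) + (k - 2609)) = 2*((k² - 1385*k) + (-2609 + k)) = 2*(-2609 + k² - 1384*k) = -5218 - 2768*k + 2*k²)
s(2429)/Y(2468) = (-1807/5/2429)/(-5218 - 2768*2468 + 2*2468²) = (-1807/5*1/2429)/(-5218 - 6831424 + 2*6091024) = -1807/(12145*(-5218 - 6831424 + 12182048)) = -1807/12145/5345406 = -1807/12145*1/5345406 = -1807/64919955870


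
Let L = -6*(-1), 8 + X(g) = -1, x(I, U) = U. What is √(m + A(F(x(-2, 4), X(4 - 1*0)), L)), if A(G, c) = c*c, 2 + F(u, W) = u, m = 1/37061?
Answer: √49446675017/37061 ≈ 6.0000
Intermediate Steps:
m = 1/37061 ≈ 2.6983e-5
X(g) = -9 (X(g) = -8 - 1 = -9)
F(u, W) = -2 + u
L = 6
A(G, c) = c²
√(m + A(F(x(-2, 4), X(4 - 1*0)), L)) = √(1/37061 + 6²) = √(1/37061 + 36) = √(1334197/37061) = √49446675017/37061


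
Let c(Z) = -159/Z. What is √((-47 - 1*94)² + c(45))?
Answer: √4472430/15 ≈ 140.99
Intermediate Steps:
√((-47 - 1*94)² + c(45)) = √((-47 - 1*94)² - 159/45) = √((-47 - 94)² - 159*1/45) = √((-141)² - 53/15) = √(19881 - 53/15) = √(298162/15) = √4472430/15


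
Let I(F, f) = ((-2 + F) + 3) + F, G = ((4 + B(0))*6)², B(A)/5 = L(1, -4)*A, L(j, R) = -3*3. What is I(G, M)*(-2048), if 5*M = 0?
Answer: -2361344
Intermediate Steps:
L(j, R) = -9
M = 0 (M = (⅕)*0 = 0)
B(A) = -45*A (B(A) = 5*(-9*A) = -45*A)
G = 576 (G = ((4 - 45*0)*6)² = ((4 + 0)*6)² = (4*6)² = 24² = 576)
I(F, f) = 1 + 2*F (I(F, f) = (1 + F) + F = 1 + 2*F)
I(G, M)*(-2048) = (1 + 2*576)*(-2048) = (1 + 1152)*(-2048) = 1153*(-2048) = -2361344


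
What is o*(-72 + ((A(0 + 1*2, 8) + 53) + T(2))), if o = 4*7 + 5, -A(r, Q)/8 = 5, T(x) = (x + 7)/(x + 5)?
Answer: -13332/7 ≈ -1904.6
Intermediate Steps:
T(x) = (7 + x)/(5 + x)
A(r, Q) = -40 (A(r, Q) = -8*5 = -40)
o = 33 (o = 28 + 5 = 33)
o*(-72 + ((A(0 + 1*2, 8) + 53) + T(2))) = 33*(-72 + ((-40 + 53) + (7 + 2)/(5 + 2))) = 33*(-72 + (13 + 9/7)) = 33*(-72 + 100/7) = 33*(-404/7) = -13332/7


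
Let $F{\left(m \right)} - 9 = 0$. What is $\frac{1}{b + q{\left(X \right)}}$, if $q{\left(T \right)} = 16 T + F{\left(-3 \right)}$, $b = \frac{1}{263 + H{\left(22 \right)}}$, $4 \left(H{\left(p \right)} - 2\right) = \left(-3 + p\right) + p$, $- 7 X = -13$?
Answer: $\frac{7707}{298399} \approx 0.025828$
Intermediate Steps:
$X = \frac{13}{7}$ ($X = \left(- \frac{1}{7}\right) \left(-13\right) = \frac{13}{7} \approx 1.8571$)
$F{\left(m \right)} = 9$ ($F{\left(m \right)} = 9 + 0 = 9$)
$H{\left(p \right)} = \frac{5}{4} + \frac{p}{2}$ ($H{\left(p \right)} = 2 + \frac{\left(-3 + p\right) + p}{4} = 2 + \frac{-3 + 2 p}{4} = 2 + \left(- \frac{3}{4} + \frac{p}{2}\right) = \frac{5}{4} + \frac{p}{2}$)
$b = \frac{4}{1101}$ ($b = \frac{1}{263 + \left(\frac{5}{4} + \frac{1}{2} \cdot 22\right)} = \frac{1}{263 + \left(\frac{5}{4} + 11\right)} = \frac{1}{263 + \frac{49}{4}} = \frac{1}{\frac{1101}{4}} = \frac{4}{1101} \approx 0.0036331$)
$q{\left(T \right)} = 9 + 16 T$ ($q{\left(T \right)} = 16 T + 9 = 9 + 16 T$)
$\frac{1}{b + q{\left(X \right)}} = \frac{1}{\frac{4}{1101} + \left(9 + 16 \cdot \frac{13}{7}\right)} = \frac{1}{\frac{4}{1101} + \left(9 + \frac{208}{7}\right)} = \frac{1}{\frac{4}{1101} + \frac{271}{7}} = \frac{1}{\frac{298399}{7707}} = \frac{7707}{298399}$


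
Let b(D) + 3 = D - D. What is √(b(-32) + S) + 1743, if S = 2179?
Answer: 1743 + 8*√34 ≈ 1789.6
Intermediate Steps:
b(D) = -3 (b(D) = -3 + (D - D) = -3 + 0 = -3)
√(b(-32) + S) + 1743 = √(-3 + 2179) + 1743 = √2176 + 1743 = 8*√34 + 1743 = 1743 + 8*√34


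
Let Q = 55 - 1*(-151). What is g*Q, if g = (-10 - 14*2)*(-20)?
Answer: 156560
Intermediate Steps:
Q = 206 (Q = 55 + 151 = 206)
g = 760 (g = (-10 - 28)*(-20) = -38*(-20) = 760)
g*Q = 760*206 = 156560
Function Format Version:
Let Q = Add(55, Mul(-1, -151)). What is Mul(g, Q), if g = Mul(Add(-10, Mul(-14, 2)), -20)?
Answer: 156560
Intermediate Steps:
Q = 206 (Q = Add(55, 151) = 206)
g = 760 (g = Mul(Add(-10, -28), -20) = Mul(-38, -20) = 760)
Mul(g, Q) = Mul(760, 206) = 156560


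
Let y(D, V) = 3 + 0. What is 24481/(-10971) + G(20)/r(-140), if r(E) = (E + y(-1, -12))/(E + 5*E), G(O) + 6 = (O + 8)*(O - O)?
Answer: -58647737/1503027 ≈ -39.020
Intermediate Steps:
G(O) = -6 (G(O) = -6 + (O + 8)*(O - O) = -6 + (8 + O)*0 = -6 + 0 = -6)
y(D, V) = 3
r(E) = (3 + E)/(6*E) (r(E) = (E + 3)/(E + 5*E) = (3 + E)/((6*E)) = (3 + E)*(1/(6*E)) = (3 + E)/(6*E))
24481/(-10971) + G(20)/r(-140) = 24481/(-10971) - 6*(-840/(3 - 140)) = 24481*(-1/10971) - 6/((⅙)*(-1/140)*(-137)) = -24481/10971 - 6/137/840 = -24481/10971 - 6*840/137 = -24481/10971 - 5040/137 = -58647737/1503027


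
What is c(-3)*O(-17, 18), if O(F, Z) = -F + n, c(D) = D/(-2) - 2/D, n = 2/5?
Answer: 377/10 ≈ 37.700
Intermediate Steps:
n = 2/5 (n = 2*(1/5) = 2/5 ≈ 0.40000)
c(D) = -2/D - D/2 (c(D) = D*(-1/2) - 2/D = -D/2 - 2/D = -2/D - D/2)
O(F, Z) = 2/5 - F (O(F, Z) = -F + 2/5 = 2/5 - F)
c(-3)*O(-17, 18) = (-2/(-3) - 1/2*(-3))*(2/5 - 1*(-17)) = (-2*(-1/3) + 3/2)*(2/5 + 17) = (2/3 + 3/2)*(87/5) = (13/6)*(87/5) = 377/10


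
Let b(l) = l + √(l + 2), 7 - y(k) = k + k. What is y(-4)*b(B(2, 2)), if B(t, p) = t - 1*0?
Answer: 60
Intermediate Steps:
B(t, p) = t (B(t, p) = t + 0 = t)
y(k) = 7 - 2*k (y(k) = 7 - (k + k) = 7 - 2*k)
b(l) = l + √(2 + l)
y(-4)*b(B(2, 2)) = (7 - 2*(-4))*(2 + √(2 + 2)) = (7 + 8)*(2 + √4) = 15*(2 + 2) = 15*4 = 60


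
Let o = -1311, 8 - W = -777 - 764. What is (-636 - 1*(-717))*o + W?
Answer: -104642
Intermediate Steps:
W = 1549 (W = 8 - (-777 - 764) = 8 - 1*(-1541) = 8 + 1541 = 1549)
(-636 - 1*(-717))*o + W = (-636 - 1*(-717))*(-1311) + 1549 = (-636 + 717)*(-1311) + 1549 = 81*(-1311) + 1549 = -106191 + 1549 = -104642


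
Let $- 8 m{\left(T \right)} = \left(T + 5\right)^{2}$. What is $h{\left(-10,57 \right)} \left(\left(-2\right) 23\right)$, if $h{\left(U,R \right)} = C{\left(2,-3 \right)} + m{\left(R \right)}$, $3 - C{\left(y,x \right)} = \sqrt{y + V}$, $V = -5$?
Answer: $21965 + 46 i \sqrt{3} \approx 21965.0 + 79.674 i$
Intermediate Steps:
$C{\left(y,x \right)} = 3 - \sqrt{-5 + y}$ ($C{\left(y,x \right)} = 3 - \sqrt{y - 5} = 3 - \sqrt{-5 + y}$)
$m{\left(T \right)} = - \frac{\left(5 + T\right)^{2}}{8}$ ($m{\left(T \right)} = - \frac{\left(T + 5\right)^{2}}{8} = - \frac{\left(5 + T\right)^{2}}{8}$)
$h{\left(U,R \right)} = 3 - \frac{\left(5 + R\right)^{2}}{8} - i \sqrt{3}$ ($h{\left(U,R \right)} = \left(3 - \sqrt{-5 + 2}\right) - \frac{\left(5 + R\right)^{2}}{8} = \left(3 - \sqrt{-3}\right) - \frac{\left(5 + R\right)^{2}}{8} = \left(3 - i \sqrt{3}\right) - \frac{\left(5 + R\right)^{2}}{8} = 3 - \frac{\left(5 + R\right)^{2}}{8} - i \sqrt{3}$)
$h{\left(-10,57 \right)} \left(\left(-2\right) 23\right) = \left(3 - \frac{\left(5 + 57\right)^{2}}{8} - i \sqrt{3}\right) \left(\left(-2\right) 23\right) = \left(3 - \frac{62^{2}}{8} - i \sqrt{3}\right) \left(-46\right) = \left(3 - \frac{961}{2} - i \sqrt{3}\right) \left(-46\right) = \left(- \frac{955}{2} - i \sqrt{3}\right) \left(-46\right) = 21965 + 46 i \sqrt{3}$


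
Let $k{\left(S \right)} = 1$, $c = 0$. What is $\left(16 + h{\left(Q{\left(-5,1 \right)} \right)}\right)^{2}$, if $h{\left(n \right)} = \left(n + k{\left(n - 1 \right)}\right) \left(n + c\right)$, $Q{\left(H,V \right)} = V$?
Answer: $324$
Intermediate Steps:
$h{\left(n \right)} = n \left(1 + n\right)$ ($h{\left(n \right)} = \left(n + 1\right) \left(n + 0\right) = \left(1 + n\right) n = n \left(1 + n\right)$)
$\left(16 + h{\left(Q{\left(-5,1 \right)} \right)}\right)^{2} = \left(16 + 1 \left(1 + 1\right)\right)^{2} = \left(16 + 1 \cdot 2\right)^{2} = \left(16 + 2\right)^{2} = 18^{2} = 324$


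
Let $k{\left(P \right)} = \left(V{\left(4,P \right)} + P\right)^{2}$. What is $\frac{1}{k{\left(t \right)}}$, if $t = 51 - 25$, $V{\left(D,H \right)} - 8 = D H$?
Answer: $\frac{1}{19044} \approx 5.251 \cdot 10^{-5}$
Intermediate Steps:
$V{\left(D,H \right)} = 8 + D H$
$t = 26$ ($t = 51 - 25 = 26$)
$k{\left(P \right)} = \left(8 + 5 P\right)^{2}$ ($k{\left(P \right)} = \left(\left(8 + 4 P\right) + P\right)^{2} = \left(8 + 5 P\right)^{2}$)
$\frac{1}{k{\left(t \right)}} = \frac{1}{\left(8 + 5 \cdot 26\right)^{2}} = \frac{1}{\left(8 + 130\right)^{2}} = \frac{1}{138^{2}} = \frac{1}{19044}$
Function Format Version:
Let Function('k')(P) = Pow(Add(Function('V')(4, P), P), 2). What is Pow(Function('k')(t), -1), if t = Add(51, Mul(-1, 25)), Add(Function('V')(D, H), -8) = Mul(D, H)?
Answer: Rational(1, 19044) ≈ 5.2510e-5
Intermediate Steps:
Function('V')(D, H) = Add(8, Mul(D, H))
t = 26 (t = Add(51, -25) = 26)
Function('k')(P) = Pow(Add(8, Mul(5, P)), 2) (Function('k')(P) = Pow(Add(Add(8, Mul(4, P)), P), 2) = Pow(Add(8, Mul(5, P)), 2))
Pow(Function('k')(t), -1) = Pow(Pow(Add(8, Mul(5, 26)), 2), -1) = Pow(Pow(Add(8, 130), 2), -1) = Pow(Pow(138, 2), -1) = Pow(19044, -1) = Rational(1, 19044)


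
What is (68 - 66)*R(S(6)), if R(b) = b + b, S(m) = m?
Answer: 24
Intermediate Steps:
R(b) = 2*b
(68 - 66)*R(S(6)) = (68 - 66)*(2*6) = 2*12 = 24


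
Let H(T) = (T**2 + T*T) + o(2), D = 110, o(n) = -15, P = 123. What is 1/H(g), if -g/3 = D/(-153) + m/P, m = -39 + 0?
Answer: 4372281/18889787 ≈ 0.23146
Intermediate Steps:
m = -39
g = 6499/2091 (g = -3*(110/(-153) - 39/123) = -3*(110*(-1/153) - 39*1/123) = -3*(-110/153 - 13/41) = -3*(-6499/6273) = 6499/2091 ≈ 3.1081)
H(T) = -15 + 2*T**2 (H(T) = (T**2 + T*T) - 15 = (T**2 + T**2) - 15 = 2*T**2 - 15 = -15 + 2*T**2)
1/H(g) = 1/(-15 + 2*(6499/2091)**2) = 1/(-15 + 2*(42237001/4372281)) = 1/(-15 + 84474002/4372281) = 1/(18889787/4372281) = 4372281/18889787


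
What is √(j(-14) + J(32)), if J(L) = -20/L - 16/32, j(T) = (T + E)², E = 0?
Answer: √3118/4 ≈ 13.960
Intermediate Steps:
j(T) = T² (j(T) = (T + 0)² = T²)
J(L) = -½ - 20/L (J(L) = -20/L - 16*1/32 = -20/L - ½ = -½ - 20/L)
√(j(-14) + J(32)) = √((-14)² + (½)*(-40 - 1*32)/32) = √(196 + (½)*(1/32)*(-40 - 32)) = √(196 + (½)*(1/32)*(-72)) = √(196 - 9/8) = √(1559/8) = √3118/4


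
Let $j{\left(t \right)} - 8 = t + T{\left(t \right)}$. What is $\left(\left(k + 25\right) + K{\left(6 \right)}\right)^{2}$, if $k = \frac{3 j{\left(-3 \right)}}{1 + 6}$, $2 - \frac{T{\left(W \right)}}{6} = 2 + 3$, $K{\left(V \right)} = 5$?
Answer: $\frac{29241}{49} \approx 596.75$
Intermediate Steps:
$T{\left(W \right)} = -18$ ($T{\left(W \right)} = 12 - 6 \left(2 + 3\right) = 12 - 30 = -18$)
$j{\left(t \right)} = -10 + t$ ($j{\left(t \right)} = 8 + \left(t - 18\right) = 8 + \left(-18 + t\right) = -10 + t$)
$k = - \frac{39}{7}$ ($k = \frac{3 \left(-10 - 3\right)}{1 + 6} = \frac{3 \left(-13\right)}{7} = \left(-39\right) \frac{1}{7} = - \frac{39}{7} \approx -5.5714$)
$\left(\left(k + 25\right) + K{\left(6 \right)}\right)^{2} = \left(\left(- \frac{39}{7} + 25\right) + 5\right)^{2} = \left(\frac{136}{7} + 5\right)^{2} = \left(\frac{171}{7}\right)^{2} = \frac{29241}{49}$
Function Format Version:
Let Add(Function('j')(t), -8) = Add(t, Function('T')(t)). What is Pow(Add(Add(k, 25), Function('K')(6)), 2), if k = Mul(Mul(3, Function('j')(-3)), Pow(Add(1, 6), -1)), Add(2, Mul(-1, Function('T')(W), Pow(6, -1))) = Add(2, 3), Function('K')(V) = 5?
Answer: Rational(29241, 49) ≈ 596.75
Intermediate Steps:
Function('T')(W) = -18 (Function('T')(W) = Add(12, Mul(-6, Add(2, 3))) = Add(12, Mul(-6, 5)) = Add(12, -30) = -18)
Function('j')(t) = Add(-10, t) (Function('j')(t) = Add(8, Add(t, -18)) = Add(8, Add(-18, t)) = Add(-10, t))
k = Rational(-39, 7) (k = Mul(Mul(3, Add(-10, -3)), Pow(Add(1, 6), -1)) = Mul(Mul(3, -13), Pow(7, -1)) = Mul(-39, Rational(1, 7)) = Rational(-39, 7) ≈ -5.5714)
Pow(Add(Add(k, 25), Function('K')(6)), 2) = Pow(Add(Add(Rational(-39, 7), 25), 5), 2) = Pow(Add(Rational(136, 7), 5), 2) = Pow(Rational(171, 7), 2) = Rational(29241, 49)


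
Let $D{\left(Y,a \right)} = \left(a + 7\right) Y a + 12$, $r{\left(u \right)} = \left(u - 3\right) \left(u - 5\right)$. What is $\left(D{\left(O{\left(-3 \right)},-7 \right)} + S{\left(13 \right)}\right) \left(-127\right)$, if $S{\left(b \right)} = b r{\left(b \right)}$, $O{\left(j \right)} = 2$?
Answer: $-133604$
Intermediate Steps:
$r{\left(u \right)} = \left(-5 + u\right) \left(-3 + u\right)$ ($r{\left(u \right)} = \left(-3 + u\right) \left(-5 + u\right) = \left(-5 + u\right) \left(-3 + u\right)$)
$D{\left(Y,a \right)} = 12 + Y a \left(7 + a\right)$ ($D{\left(Y,a \right)} = \left(7 + a\right) Y a + 12 = Y \left(7 + a\right) a + 12 = Y a \left(7 + a\right) + 12 = 12 + Y a \left(7 + a\right)$)
$S{\left(b \right)} = b \left(15 + b^{2} - 8 b\right)$
$\left(D{\left(O{\left(-3 \right)},-7 \right)} + S{\left(13 \right)}\right) \left(-127\right) = \left(\left(12 + 2 \left(-7\right)^{2} + 7 \cdot 2 \left(-7\right)\right) + 13 \left(15 + 13^{2} - 104\right)\right) \left(-127\right) = \left(\left(12 + 2 \cdot 49 - 98\right) + 13 \left(15 + 169 - 104\right)\right) \left(-127\right) = \left(\left(12 + 98 - 98\right) + 13 \cdot 80\right) \left(-127\right) = \left(12 + 1040\right) \left(-127\right) = 1052 \left(-127\right) = -133604$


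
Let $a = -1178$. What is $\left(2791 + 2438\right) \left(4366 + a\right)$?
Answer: $16670052$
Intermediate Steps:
$\left(2791 + 2438\right) \left(4366 + a\right) = \left(2791 + 2438\right) \left(4366 - 1178\right) = 5229 \cdot 3188 = 16670052$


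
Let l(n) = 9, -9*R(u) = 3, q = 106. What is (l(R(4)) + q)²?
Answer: 13225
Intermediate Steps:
R(u) = -⅓ (R(u) = -⅑*3 = -⅓)
(l(R(4)) + q)² = (9 + 106)² = 115² = 13225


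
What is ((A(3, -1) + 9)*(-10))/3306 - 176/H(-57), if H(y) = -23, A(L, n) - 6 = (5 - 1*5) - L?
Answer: 96516/12673 ≈ 7.6159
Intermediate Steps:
A(L, n) = 6 - L (A(L, n) = 6 + ((5 - 1*5) - L) = 6 + ((5 - 5) - L) = 6 + (0 - L) = 6 - L)
((A(3, -1) + 9)*(-10))/3306 - 176/H(-57) = (((6 - 1*3) + 9)*(-10))/3306 - 176/(-23) = (((6 - 3) + 9)*(-10))*(1/3306) - 176*(-1/23) = ((3 + 9)*(-10))*(1/3306) + 176/23 = (12*(-10))*(1/3306) + 176/23 = -120*1/3306 + 176/23 = -20/551 + 176/23 = 96516/12673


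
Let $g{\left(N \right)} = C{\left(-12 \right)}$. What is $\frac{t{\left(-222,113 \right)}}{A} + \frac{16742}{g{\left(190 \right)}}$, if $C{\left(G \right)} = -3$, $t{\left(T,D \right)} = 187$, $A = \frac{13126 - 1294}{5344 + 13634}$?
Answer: $- \frac{1837693}{348} \approx -5280.7$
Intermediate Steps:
$A = \frac{1972}{3163}$ ($A = \frac{11832}{18978} = 11832 \cdot \frac{1}{18978} = \frac{1972}{3163} \approx 0.62346$)
$g{\left(N \right)} = -3$
$\frac{t{\left(-222,113 \right)}}{A} + \frac{16742}{g{\left(190 \right)}} = \frac{187}{\frac{1972}{3163}} + \frac{16742}{-3} = 187 \cdot \frac{3163}{1972} + 16742 \left(- \frac{1}{3}\right) = \frac{34793}{116} - \frac{16742}{3} = - \frac{1837693}{348}$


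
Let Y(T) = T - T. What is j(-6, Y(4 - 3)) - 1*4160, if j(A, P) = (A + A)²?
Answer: -4016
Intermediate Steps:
Y(T) = 0
j(A, P) = 4*A² (j(A, P) = (2*A)² = 4*A²)
j(-6, Y(4 - 3)) - 1*4160 = 4*(-6)² - 1*4160 = 4*36 - 4160 = 144 - 4160 = -4016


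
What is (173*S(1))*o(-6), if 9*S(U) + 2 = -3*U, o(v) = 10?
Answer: -8650/9 ≈ -961.11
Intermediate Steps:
S(U) = -2/9 - U/3 (S(U) = -2/9 + (-3*U)/9 = -2/9 - U/3)
(173*S(1))*o(-6) = (173*(-2/9 - ⅓*1))*10 = (173*(-2/9 - ⅓))*10 = (173*(-5/9))*10 = -865/9*10 = -8650/9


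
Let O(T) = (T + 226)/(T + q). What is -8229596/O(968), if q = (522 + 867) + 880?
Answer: -4439867042/199 ≈ -2.2311e+7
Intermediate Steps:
q = 2269 (q = 1389 + 880 = 2269)
O(T) = (226 + T)/(2269 + T) (O(T) = (T + 226)/(T + 2269) = (226 + T)/(2269 + T))
-8229596/O(968) = -8229596*(2269 + 968)/(226 + 968) = -8229596/(1194/3237) = -8229596/((1/3237)*1194) = -8229596/398/1079 = -8229596*1079/398 = -4439867042/199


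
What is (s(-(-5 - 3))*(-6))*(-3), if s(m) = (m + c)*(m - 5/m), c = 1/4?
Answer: 17523/16 ≈ 1095.2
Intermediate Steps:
c = ¼ ≈ 0.25000
s(m) = (¼ + m)*(m - 5/m) (s(m) = (m + ¼)*(m - 5/m) = (¼ + m)*(m - 5/m))
(s(-(-5 - 3))*(-6))*(-3) = ((-5 + (-(-5 - 3))² - 5*(-1/(-5 - 3))/4 + (-(-5 - 3))/4)*(-6))*(-3) = ((-5 + (-1*(-8))² - 5/(4*((-1*(-8)))) + (-1*(-8))/4)*(-6))*(-3) = ((-5 + 8² - 5/4/8 + (¼)*8)*(-6))*(-3) = ((-5 + 64 - 5/4*⅛ + 2)*(-6))*(-3) = ((-5 + 64 - 5/32 + 2)*(-6))*(-3) = ((1947/32)*(-6))*(-3) = -5841/16*(-3) = 17523/16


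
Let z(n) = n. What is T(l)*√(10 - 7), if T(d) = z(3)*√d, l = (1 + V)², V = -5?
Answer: 12*√3 ≈ 20.785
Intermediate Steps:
l = 16 (l = (1 - 5)² = (-4)² = 16)
T(d) = 3*√d
T(l)*√(10 - 7) = (3*√16)*√(10 - 7) = (3*4)*√3 = 12*√3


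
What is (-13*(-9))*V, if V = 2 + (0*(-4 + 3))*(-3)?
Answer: 234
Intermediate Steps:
V = 2 (V = 2 + (0*(-1))*(-3) = 2 + 0*(-3) = 2 + 0 = 2)
(-13*(-9))*V = -13*(-9)*2 = 117*2 = 234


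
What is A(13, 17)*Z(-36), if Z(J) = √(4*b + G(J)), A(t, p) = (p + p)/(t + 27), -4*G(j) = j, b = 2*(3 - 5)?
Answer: 17*I*√7/20 ≈ 2.2489*I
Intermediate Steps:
b = -4 (b = 2*(-2) = -4)
G(j) = -j/4
A(t, p) = 2*p/(27 + t) (A(t, p) = (2*p)/(27 + t) = 2*p/(27 + t))
Z(J) = √(-16 - J/4) (Z(J) = √(4*(-4) - J/4) = √(-16 - J/4))
A(13, 17)*Z(-36) = (2*17/(27 + 13))*(√(-64 - 1*(-36))/2) = (2*17/40)*(√(-64 + 36)/2) = (2*17*(1/40))*(√(-28)/2) = 17*((2*I*√7)/2)/20 = 17*(I*√7)/20 = 17*I*√7/20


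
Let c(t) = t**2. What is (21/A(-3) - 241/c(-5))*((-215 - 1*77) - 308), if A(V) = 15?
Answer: 4944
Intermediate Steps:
(21/A(-3) - 241/c(-5))*((-215 - 1*77) - 308) = (21/15 - 241/((-5)**2))*((-215 - 1*77) - 308) = (21*(1/15) - 241/25)*((-215 - 77) - 308) = (7/5 - 241*1/25)*(-292 - 308) = (7/5 - 241/25)*(-600) = -206/25*(-600) = 4944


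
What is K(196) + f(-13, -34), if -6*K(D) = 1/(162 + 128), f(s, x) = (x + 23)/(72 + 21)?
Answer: -2137/17980 ≈ -0.11885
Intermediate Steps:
f(s, x) = 23/93 + x/93 (f(s, x) = (23 + x)/93 = (23 + x)*(1/93) = 23/93 + x/93)
K(D) = -1/1740 (K(D) = -1/(6*(162 + 128)) = -1/6/290 = -1/6*1/290 = -1/1740)
K(196) + f(-13, -34) = -1/1740 + (23/93 + (1/93)*(-34)) = -1/1740 + (23/93 - 34/93) = -1/1740 - 11/93 = -2137/17980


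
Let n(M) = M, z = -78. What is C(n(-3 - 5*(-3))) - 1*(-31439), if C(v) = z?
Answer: 31361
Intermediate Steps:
C(v) = -78
C(n(-3 - 5*(-3))) - 1*(-31439) = -78 - 1*(-31439) = -78 + 31439 = 31361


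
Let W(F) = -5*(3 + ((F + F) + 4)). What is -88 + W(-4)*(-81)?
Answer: -493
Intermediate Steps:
W(F) = -35 - 10*F (W(F) = -5*(3 + (2*F + 4)) = -5*(3 + (4 + 2*F)) = -5*(7 + 2*F) = -35 - 10*F)
-88 + W(-4)*(-81) = -88 + (-35 - 10*(-4))*(-81) = -88 + (-35 + 40)*(-81) = -88 + 5*(-81) = -88 - 405 = -493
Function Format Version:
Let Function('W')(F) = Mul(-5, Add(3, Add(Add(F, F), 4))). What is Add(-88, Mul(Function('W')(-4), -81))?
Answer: -493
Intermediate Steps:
Function('W')(F) = Add(-35, Mul(-10, F)) (Function('W')(F) = Mul(-5, Add(3, Add(Mul(2, F), 4))) = Mul(-5, Add(3, Add(4, Mul(2, F)))) = Mul(-5, Add(7, Mul(2, F))) = Add(-35, Mul(-10, F)))
Add(-88, Mul(Function('W')(-4), -81)) = Add(-88, Mul(Add(-35, Mul(-10, -4)), -81)) = Add(-88, Mul(Add(-35, 40), -81)) = Add(-88, Mul(5, -81)) = Add(-88, -405) = -493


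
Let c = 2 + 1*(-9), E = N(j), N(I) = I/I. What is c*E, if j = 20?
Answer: -7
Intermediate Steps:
N(I) = 1
E = 1
c = -7 (c = 2 - 9 = -7)
c*E = -7*1 = -7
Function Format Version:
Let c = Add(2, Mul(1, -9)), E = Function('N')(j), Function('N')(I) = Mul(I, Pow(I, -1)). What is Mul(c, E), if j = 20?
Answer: -7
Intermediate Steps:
Function('N')(I) = 1
E = 1
c = -7 (c = Add(2, -9) = -7)
Mul(c, E) = Mul(-7, 1) = -7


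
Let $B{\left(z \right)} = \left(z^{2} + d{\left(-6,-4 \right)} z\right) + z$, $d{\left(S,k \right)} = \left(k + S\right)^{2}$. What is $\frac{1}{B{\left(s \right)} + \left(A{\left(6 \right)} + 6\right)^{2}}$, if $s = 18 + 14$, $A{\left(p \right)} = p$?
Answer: $\frac{1}{4400} \approx 0.00022727$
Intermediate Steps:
$d{\left(S,k \right)} = \left(S + k\right)^{2}$
$s = 32$
$B{\left(z \right)} = z^{2} + 101 z$ ($B{\left(z \right)} = \left(z^{2} + \left(-6 - 4\right)^{2} z\right) + z = \left(z^{2} + \left(-10\right)^{2} z\right) + z = \left(z^{2} + 100 z\right) + z = z^{2} + 101 z$)
$\frac{1}{B{\left(s \right)} + \left(A{\left(6 \right)} + 6\right)^{2}} = \frac{1}{32 \left(101 + 32\right) + \left(6 + 6\right)^{2}} = \frac{1}{32 \cdot 133 + 12^{2}} = \frac{1}{4256 + 144} = \frac{1}{4400}$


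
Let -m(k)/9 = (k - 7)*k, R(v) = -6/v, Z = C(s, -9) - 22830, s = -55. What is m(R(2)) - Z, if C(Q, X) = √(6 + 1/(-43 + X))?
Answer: 22560 - √4043/26 ≈ 22558.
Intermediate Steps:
Z = -22830 + √4043/26 (Z = √((-257 + 6*(-9))/(-43 - 9)) - 22830 = √((-257 - 54)/(-52)) - 22830 = √(-1/52*(-311)) - 22830 = √(311/52) - 22830 = √4043/26 - 22830 = -22830 + √4043/26 ≈ -22828.)
m(k) = -9*k*(-7 + k) (m(k) = -9*(k - 7)*k = -9*(-7 + k)*k = -9*k*(-7 + k))
m(R(2)) - Z = 9*(-6/2)*(7 - (-6)/2) - (-22830 + √4043/26) = 9*(-6*½)*(7 - (-6)/2) + (22830 - √4043/26) = 9*(-3)*(7 - 1*(-3)) + (22830 - √4043/26) = 9*(-3)*(7 + 3) + (22830 - √4043/26) = 9*(-3)*10 + (22830 - √4043/26) = -270 + (22830 - √4043/26) = 22560 - √4043/26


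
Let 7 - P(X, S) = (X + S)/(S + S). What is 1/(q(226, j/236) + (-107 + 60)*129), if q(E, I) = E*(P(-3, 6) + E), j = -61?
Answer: 2/93077 ≈ 2.1488e-5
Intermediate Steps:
P(X, S) = 7 - (S + X)/(2*S) (P(X, S) = 7 - (X + S)/(S + S) = 7 - (S + X)/(2*S))
q(E, I) = E*(27/4 + E) (q(E, I) = E*((½)*(-1*(-3) + 13*6)/6 + E) = E*((½)*(⅙)*(3 + 78) + E) = E*((½)*(⅙)*81 + E) = E*(27/4 + E))
1/(q(226, j/236) + (-107 + 60)*129) = 1/((¼)*226*(27 + 4*226) + (-107 + 60)*129) = 1/((¼)*226*(27 + 904) - 47*129) = 1/((¼)*226*931 - 6063) = 1/(105203/2 - 6063) = 1/(93077/2) = 2/93077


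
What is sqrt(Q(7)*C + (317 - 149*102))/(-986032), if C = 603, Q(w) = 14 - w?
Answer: -I*sqrt(2665)/493016 ≈ -0.00010471*I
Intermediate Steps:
sqrt(Q(7)*C + (317 - 149*102))/(-986032) = sqrt((14 - 1*7)*603 + (317 - 149*102))/(-986032) = sqrt((14 - 7)*603 + (317 - 15198))*(-1/986032) = sqrt(7*603 - 14881)*(-1/986032) = sqrt(4221 - 14881)*(-1/986032) = sqrt(-10660)*(-1/986032) = (2*I*sqrt(2665))*(-1/986032) = -I*sqrt(2665)/493016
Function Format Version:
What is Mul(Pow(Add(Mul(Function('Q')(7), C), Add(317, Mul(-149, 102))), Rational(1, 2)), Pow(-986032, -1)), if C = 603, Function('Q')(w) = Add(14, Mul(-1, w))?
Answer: Mul(Rational(-1, 493016), I, Pow(2665, Rational(1, 2))) ≈ Mul(-0.00010471, I)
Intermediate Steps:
Mul(Pow(Add(Mul(Function('Q')(7), C), Add(317, Mul(-149, 102))), Rational(1, 2)), Pow(-986032, -1)) = Mul(Pow(Add(Mul(Add(14, Mul(-1, 7)), 603), Add(317, Mul(-149, 102))), Rational(1, 2)), Pow(-986032, -1)) = Mul(Pow(Add(Mul(Add(14, -7), 603), Add(317, -15198)), Rational(1, 2)), Rational(-1, 986032)) = Mul(Pow(Add(Mul(7, 603), -14881), Rational(1, 2)), Rational(-1, 986032)) = Mul(Pow(Add(4221, -14881), Rational(1, 2)), Rational(-1, 986032)) = Mul(Pow(-10660, Rational(1, 2)), Rational(-1, 986032)) = Mul(Mul(2, I, Pow(2665, Rational(1, 2))), Rational(-1, 986032)) = Mul(Rational(-1, 493016), I, Pow(2665, Rational(1, 2)))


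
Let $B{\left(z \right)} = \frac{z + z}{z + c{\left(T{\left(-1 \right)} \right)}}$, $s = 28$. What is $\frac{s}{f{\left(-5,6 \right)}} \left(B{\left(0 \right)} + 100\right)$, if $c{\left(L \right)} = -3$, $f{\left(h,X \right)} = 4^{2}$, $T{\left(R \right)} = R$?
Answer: $175$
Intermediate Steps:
$f{\left(h,X \right)} = 16$
$B{\left(z \right)} = \frac{2 z}{-3 + z}$ ($B{\left(z \right)} = \frac{z + z}{z - 3} = \frac{2 z}{-3 + z}$)
$\frac{s}{f{\left(-5,6 \right)}} \left(B{\left(0 \right)} + 100\right) = \frac{28}{16} \left(2 \cdot 0 \frac{1}{-3 + 0} + 100\right) = 28 \cdot \frac{1}{16} \left(2 \cdot 0 \frac{1}{-3} + 100\right) = \frac{7 \left(2 \cdot 0 \left(- \frac{1}{3}\right) + 100\right)}{4} = \frac{7 \left(0 + 100\right)}{4} = \frac{7}{4} \cdot 100 = 175$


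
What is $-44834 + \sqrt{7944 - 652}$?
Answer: $-44834 + 2 \sqrt{1823} \approx -44749.0$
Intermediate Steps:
$-44834 + \sqrt{7944 - 652} = -44834 + \sqrt{7292} = -44834 + 2 \sqrt{1823}$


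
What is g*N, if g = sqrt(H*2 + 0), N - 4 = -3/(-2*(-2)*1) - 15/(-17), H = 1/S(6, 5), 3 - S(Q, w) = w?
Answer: 281*I/68 ≈ 4.1324*I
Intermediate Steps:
S(Q, w) = 3 - w
H = -1/2 (H = 1/(3 - 1*5) = 1/(3 - 5) = 1/(-2) = -1/2 ≈ -0.50000)
N = 281/68 (N = 4 + (-3/(-2*(-2)*1) - 15/(-17)) = 4 + (-3/(4*1) - 15*(-1/17)) = 4 + (-3/4 + 15/17) = 4 + 9/68 = 281/68 ≈ 4.1324)
g = I (g = sqrt(-1/2*2 + 0) = sqrt(-1 + 0) = sqrt(-1) = I ≈ 1.0*I)
g*N = I*(281/68) = 281*I/68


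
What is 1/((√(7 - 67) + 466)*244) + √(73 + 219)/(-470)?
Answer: 233/26500352 - √73/235 - I*√15/26500352 ≈ -0.036349 - 1.4615e-7*I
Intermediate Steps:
1/((√(7 - 67) + 466)*244) + √(73 + 219)/(-470) = (1/244)/(√(-60) + 466) + √292*(-1/470) = (1/244)/(2*I*√15 + 466) + (2*√73)*(-1/470) = (1/244)/(466 + 2*I*√15) - √73/235 = 1/(244*(466 + 2*I*√15)) - √73/235 = -√73/235 + 1/(244*(466 + 2*I*√15))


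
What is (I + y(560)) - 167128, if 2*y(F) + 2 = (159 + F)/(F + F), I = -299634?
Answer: -1045548401/2240 ≈ -4.6676e+5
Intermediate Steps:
y(F) = -1 + (159 + F)/(4*F) (y(F) = -1 + ((159 + F)/(F + F))/2 = -1 + ((159 + F)/((2*F)))/2 = -1 + ((159 + F)*(1/(2*F)))/2 = -1 + ((159 + F)/(2*F))/2 = -1 + (159 + F)/(4*F))
(I + y(560)) - 167128 = (-299634 + (¾)*(53 - 1*560)/560) - 167128 = (-299634 + (¾)*(1/560)*(53 - 560)) - 167128 = (-299634 + (¾)*(1/560)*(-507)) - 167128 = (-299634 - 1521/2240) - 167128 = -671181681/2240 - 167128 = -1045548401/2240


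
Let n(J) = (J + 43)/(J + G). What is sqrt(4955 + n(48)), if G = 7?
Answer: 2*sqrt(3748470)/55 ≈ 70.404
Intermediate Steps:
n(J) = (43 + J)/(7 + J) (n(J) = (J + 43)/(J + 7) = (43 + J)/(7 + J))
sqrt(4955 + n(48)) = sqrt(4955 + (43 + 48)/(7 + 48)) = sqrt(4955 + 91/55) = sqrt(272616/55) = 2*sqrt(3748470)/55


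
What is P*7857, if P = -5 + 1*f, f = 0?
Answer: -39285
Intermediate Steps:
P = -5 (P = -5 + 1*0 = -5 + 0 = -5)
P*7857 = -5*7857 = -39285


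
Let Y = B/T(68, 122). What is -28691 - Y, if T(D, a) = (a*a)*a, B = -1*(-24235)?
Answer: -52098519203/1815848 ≈ -28691.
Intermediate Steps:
B = 24235
T(D, a) = a³ (T(D, a) = a²*a = a³)
Y = 24235/1815848 (Y = 24235/(122³) = 24235/1815848 ≈ 0.013346)
-28691 - Y = -28691 - 1*24235/1815848 = -28691 - 24235/1815848 = -52098519203/1815848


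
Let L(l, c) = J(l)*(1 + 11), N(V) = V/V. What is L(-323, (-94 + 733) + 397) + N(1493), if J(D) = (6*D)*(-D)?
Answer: -7511687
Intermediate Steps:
J(D) = -6*D²
N(V) = 1
L(l, c) = -72*l² (L(l, c) = (-6*l²)*(1 + 11) = -6*l²*12 = -72*l²)
L(-323, (-94 + 733) + 397) + N(1493) = -72*(-323)² + 1 = -72*104329 + 1 = -7511688 + 1 = -7511687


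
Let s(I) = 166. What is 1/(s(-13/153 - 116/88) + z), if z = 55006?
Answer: 1/55172 ≈ 1.8125e-5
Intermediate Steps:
1/(s(-13/153 - 116/88) + z) = 1/(166 + 55006) = 1/55172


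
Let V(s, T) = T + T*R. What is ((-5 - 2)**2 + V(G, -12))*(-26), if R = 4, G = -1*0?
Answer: 286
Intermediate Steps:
G = 0
V(s, T) = 5*T (V(s, T) = T + T*4 = T + 4*T = 5*T)
((-5 - 2)**2 + V(G, -12))*(-26) = ((-5 - 2)**2 + 5*(-12))*(-26) = ((-7)**2 - 60)*(-26) = (49 - 60)*(-26) = -11*(-26) = 286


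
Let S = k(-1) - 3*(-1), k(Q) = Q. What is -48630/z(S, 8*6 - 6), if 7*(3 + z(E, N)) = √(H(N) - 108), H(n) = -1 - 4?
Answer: 3574305/277 + 170205*I*√113/277 ≈ 12904.0 + 6531.8*I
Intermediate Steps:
H(n) = -5
S = 2 (S = -1 - 3*(-1) = -1 + 3 = 2)
z(E, N) = -3 + I*√113/7 (z(E, N) = -3 + √(-5 - 108)/7 = -3 + √(-113)/7 = -3 + (I*√113)/7 = -3 + I*√113/7)
-48630/z(S, 8*6 - 6) = -48630/(-3 + I*√113/7)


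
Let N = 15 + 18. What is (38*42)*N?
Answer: 52668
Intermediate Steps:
N = 33
(38*42)*N = (38*42)*33 = 1596*33 = 52668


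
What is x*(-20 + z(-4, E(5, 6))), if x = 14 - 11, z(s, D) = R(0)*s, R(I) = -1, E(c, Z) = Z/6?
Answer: -48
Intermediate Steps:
E(c, Z) = Z/6 (E(c, Z) = Z*(⅙) = Z/6)
z(s, D) = -s
x = 3
x*(-20 + z(-4, E(5, 6))) = 3*(-20 - 1*(-4)) = 3*(-20 + 4) = 3*(-16) = -48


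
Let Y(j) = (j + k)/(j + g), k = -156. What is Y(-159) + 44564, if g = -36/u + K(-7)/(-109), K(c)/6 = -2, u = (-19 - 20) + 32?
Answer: 1742666207/39103 ≈ 44566.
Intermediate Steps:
u = -7 (u = -39 + 32 = -7)
K(c) = -12 (K(c) = 6*(-2) = -12)
g = 4008/763 (g = -36/(-7) - 12/(-109) = -36*(-⅐) - 12*(-1/109) = 36/7 + 12/109 = 4008/763 ≈ 5.2529)
Y(j) = (-156 + j)/(4008/763 + j) (Y(j) = (j - 156)/(j + 4008/763) = (-156 + j)/(4008/763 + j))
Y(-159) + 44564 = 763*(-156 - 159)/(4008 + 763*(-159)) + 44564 = 763*(-315)/(4008 - 121317) + 44564 = 763*(-315)/(-117309) + 44564 = 763*(-1/117309)*(-315) + 44564 = 80115/39103 + 44564 = 1742666207/39103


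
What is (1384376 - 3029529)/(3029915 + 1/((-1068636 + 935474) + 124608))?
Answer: -14072638762/25917892909 ≈ -0.54297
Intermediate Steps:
(1384376 - 3029529)/(3029915 + 1/((-1068636 + 935474) + 124608)) = -1645153/(3029915 + 1/(-133162 + 124608)) = -1645153/(3029915 + 1/(-8554)) = -1645153/(3029915 - 1/8554) = -1645153/25917892909/8554 = -1645153*8554/25917892909 = -14072638762/25917892909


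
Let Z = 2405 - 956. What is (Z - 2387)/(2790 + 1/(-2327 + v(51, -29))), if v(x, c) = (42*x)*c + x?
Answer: -60401572/179659259 ≈ -0.33620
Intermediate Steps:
v(x, c) = x + 42*c*x (v(x, c) = 42*c*x + x = x + 42*c*x)
Z = 1449
(Z - 2387)/(2790 + 1/(-2327 + v(51, -29))) = (1449 - 2387)/(2790 + 1/(-2327 + 51*(1 + 42*(-29)))) = -938/(2790 + 1/(-2327 + 51*(1 - 1218))) = -938/(2790 + 1/(-2327 + 51*(-1217))) = -938/(2790 + 1/(-2327 - 62067)) = -938/(2790 + 1/(-64394)) = -938/(2790 - 1/64394) = -938/179659259/64394 = -938*64394/179659259 = -60401572/179659259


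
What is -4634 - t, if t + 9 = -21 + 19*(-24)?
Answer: -4148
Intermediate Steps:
t = -486 (t = -9 + (-21 + 19*(-24)) = -9 + (-21 - 456) = -9 - 477 = -486)
-4634 - t = -4634 - 1*(-486) = -4634 + 486 = -4148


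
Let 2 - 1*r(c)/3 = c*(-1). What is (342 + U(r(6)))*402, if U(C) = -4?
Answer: 135876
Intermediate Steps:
r(c) = 6 + 3*c (r(c) = 6 - 3*c*(-1) = 6 - (-3)*c = 6 + 3*c)
(342 + U(r(6)))*402 = (342 - 4)*402 = 338*402 = 135876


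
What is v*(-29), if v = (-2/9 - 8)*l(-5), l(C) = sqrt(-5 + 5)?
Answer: 0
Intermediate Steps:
l(C) = 0 (l(C) = sqrt(0) = 0)
v = 0 (v = (-2/9 - 8)*0 = -74/9*0 = 0)
v*(-29) = 0*(-29) = 0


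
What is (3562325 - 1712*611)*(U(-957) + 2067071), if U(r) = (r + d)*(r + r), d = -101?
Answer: 10296879808319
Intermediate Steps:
U(r) = 2*r*(-101 + r) (U(r) = (r - 101)*(r + r) = (-101 + r)*(2*r) = 2*r*(-101 + r))
(3562325 - 1712*611)*(U(-957) + 2067071) = (3562325 - 1712*611)*(2*(-957)*(-101 - 957) + 2067071) = (3562325 - 1046032)*(2*(-957)*(-1058) + 2067071) = 2516293*(2025012 + 2067071) = 2516293*4092083 = 10296879808319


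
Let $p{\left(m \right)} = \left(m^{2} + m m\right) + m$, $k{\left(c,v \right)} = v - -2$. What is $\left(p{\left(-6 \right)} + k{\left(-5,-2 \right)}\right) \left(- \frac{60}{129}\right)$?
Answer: $- \frac{1320}{43} \approx -30.698$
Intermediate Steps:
$k{\left(c,v \right)} = 2 + v$ ($k{\left(c,v \right)} = v + 2 = 2 + v$)
$p{\left(m \right)} = m + 2 m^{2}$ ($p{\left(m \right)} = \left(m^{2} + m^{2}\right) + m = 2 m^{2} + m = m + 2 m^{2}$)
$\left(p{\left(-6 \right)} + k{\left(-5,-2 \right)}\right) \left(- \frac{60}{129}\right) = \left(- 6 \left(1 + 2 \left(-6\right)\right) + \left(2 - 2\right)\right) \left(- \frac{60}{129}\right) = \left(- 6 \left(1 - 12\right) + 0\right) \left(\left(-60\right) \frac{1}{129}\right) = \left(\left(-6\right) \left(-11\right) + 0\right) \left(- \frac{20}{43}\right) = \left(66 + 0\right) \left(- \frac{20}{43}\right) = 66 \left(- \frac{20}{43}\right) = - \frac{1320}{43}$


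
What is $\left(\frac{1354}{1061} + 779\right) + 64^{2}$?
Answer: $\frac{5173729}{1061} \approx 4876.3$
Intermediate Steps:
$\left(\frac{1354}{1061} + 779\right) + 64^{2} = \left(1354 \cdot \frac{1}{1061} + 779\right) + 4096 = \left(\frac{1354}{1061} + 779\right) + 4096 = \frac{827873}{1061} + 4096 = \frac{5173729}{1061}$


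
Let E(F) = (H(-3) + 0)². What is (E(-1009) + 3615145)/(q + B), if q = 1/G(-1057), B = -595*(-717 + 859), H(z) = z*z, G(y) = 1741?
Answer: -6294108466/147097089 ≈ -42.789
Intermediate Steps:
H(z) = z²
B = -84490 (B = -595*142 = -84490)
E(F) = 81 (E(F) = ((-3)² + 0)² = (9 + 0)² = 9² = 81)
q = 1/1741 ≈ 0.00057438
(E(-1009) + 3615145)/(q + B) = (81 + 3615145)/(1/1741 - 84490) = 3615226/(-147097089/1741) = 3615226*(-1741/147097089) = -6294108466/147097089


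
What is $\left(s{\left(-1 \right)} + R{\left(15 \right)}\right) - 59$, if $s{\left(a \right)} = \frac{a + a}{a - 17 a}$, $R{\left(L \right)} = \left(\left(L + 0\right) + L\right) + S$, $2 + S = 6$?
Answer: $- \frac{201}{8} \approx -25.125$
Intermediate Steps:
$S = 4$ ($S = -2 + 6 = 4$)
$R{\left(L \right)} = 4 + 2 L$ ($R{\left(L \right)} = \left(\left(L + 0\right) + L\right) + 4 = \left(L + L\right) + 4 = 2 L + 4 = 4 + 2 L$)
$s{\left(a \right)} = - \frac{1}{8}$ ($s{\left(a \right)} = \frac{2 a}{\left(-16\right) a} = 2 a \left(- \frac{1}{16 a}\right) = - \frac{1}{8}$)
$\left(s{\left(-1 \right)} + R{\left(15 \right)}\right) - 59 = \left(- \frac{1}{8} + \left(4 + 2 \cdot 15\right)\right) - 59 = \left(- \frac{1}{8} + \left(4 + 30\right)\right) - 59 = \left(- \frac{1}{8} + 34\right) - 59 = \frac{271}{8} - 59 = - \frac{201}{8}$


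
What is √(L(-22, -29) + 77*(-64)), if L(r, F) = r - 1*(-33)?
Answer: I*√4917 ≈ 70.121*I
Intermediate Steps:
L(r, F) = 33 + r (L(r, F) = r + 33 = 33 + r)
√(L(-22, -29) + 77*(-64)) = √((33 - 22) + 77*(-64)) = √(11 - 4928) = √(-4917) = I*√4917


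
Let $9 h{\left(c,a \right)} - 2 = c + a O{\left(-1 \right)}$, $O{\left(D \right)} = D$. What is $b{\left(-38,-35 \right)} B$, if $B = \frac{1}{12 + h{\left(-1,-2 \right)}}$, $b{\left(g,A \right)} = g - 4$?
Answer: $- \frac{126}{37} \approx -3.4054$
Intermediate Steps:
$b{\left(g,A \right)} = -4 + g$
$h{\left(c,a \right)} = \frac{2}{9} - \frac{a}{9} + \frac{c}{9}$ ($h{\left(c,a \right)} = \frac{2}{9} + \frac{c + a \left(-1\right)}{9} = \frac{2}{9} + \frac{c - a}{9} = \frac{2}{9} - \left(- \frac{c}{9} + \frac{a}{9}\right) = \frac{2}{9} - \frac{a}{9} + \frac{c}{9}$)
$B = \frac{3}{37}$ ($B = \frac{1}{12 + \left(\frac{2}{9} - - \frac{2}{9} + \frac{1}{9} \left(-1\right)\right)} = \frac{1}{12 + \left(\frac{2}{9} + \frac{2}{9} - \frac{1}{9}\right)} = \frac{1}{12 + \frac{1}{3}} = \frac{1}{\frac{37}{3}} = \frac{3}{37} \approx 0.081081$)
$b{\left(-38,-35 \right)} B = \left(-4 - 38\right) \frac{3}{37} = \left(-42\right) \frac{3}{37} = - \frac{126}{37}$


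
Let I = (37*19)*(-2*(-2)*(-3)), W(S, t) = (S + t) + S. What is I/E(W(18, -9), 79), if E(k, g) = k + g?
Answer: -4218/53 ≈ -79.585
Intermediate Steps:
W(S, t) = t + 2*S
I = -8436 (I = 703*(4*(-3)) = 703*(-12) = -8436)
E(k, g) = g + k
I/E(W(18, -9), 79) = -8436/(79 + (-9 + 2*18)) = -8436/(79 + (-9 + 36)) = -8436/(79 + 27) = -8436/106 = -8436*1/106 = -4218/53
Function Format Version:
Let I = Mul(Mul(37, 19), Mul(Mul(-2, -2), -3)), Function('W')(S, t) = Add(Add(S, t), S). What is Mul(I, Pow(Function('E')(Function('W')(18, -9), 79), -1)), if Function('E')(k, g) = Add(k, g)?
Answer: Rational(-4218, 53) ≈ -79.585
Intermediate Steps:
Function('W')(S, t) = Add(t, Mul(2, S))
I = -8436 (I = Mul(703, Mul(4, -3)) = Mul(703, -12) = -8436)
Function('E')(k, g) = Add(g, k)
Mul(I, Pow(Function('E')(Function('W')(18, -9), 79), -1)) = Mul(-8436, Pow(Add(79, Add(-9, Mul(2, 18))), -1)) = Mul(-8436, Pow(Add(79, Add(-9, 36)), -1)) = Mul(-8436, Pow(Add(79, 27), -1)) = Mul(-8436, Pow(106, -1)) = Mul(-8436, Rational(1, 106)) = Rational(-4218, 53)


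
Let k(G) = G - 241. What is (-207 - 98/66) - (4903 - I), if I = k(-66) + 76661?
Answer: 2351003/33 ≈ 71243.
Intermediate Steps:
k(G) = -241 + G
I = 76354 (I = (-241 - 66) + 76661 = -307 + 76661 = 76354)
(-207 - 98/66) - (4903 - I) = (-207 - 98/66) - (4903 - 1*76354) = (-207 - 98*1/66) - (4903 - 76354) = (-207 - 49/33) - 1*(-71451) = -6880/33 + 71451 = 2351003/33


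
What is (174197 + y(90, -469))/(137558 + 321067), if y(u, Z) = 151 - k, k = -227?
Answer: 6983/18345 ≈ 0.38065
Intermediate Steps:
y(u, Z) = 378 (y(u, Z) = 151 - 1*(-227) = 151 + 227 = 378)
(174197 + y(90, -469))/(137558 + 321067) = (174197 + 378)/(137558 + 321067) = 174575/458625 = 174575*(1/458625) = 6983/18345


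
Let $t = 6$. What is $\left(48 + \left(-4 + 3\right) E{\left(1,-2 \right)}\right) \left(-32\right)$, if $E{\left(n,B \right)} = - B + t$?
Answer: $-1280$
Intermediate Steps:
$E{\left(n,B \right)} = 6 - B$ ($E{\left(n,B \right)} = - B + 6 = 6 - B$)
$\left(48 + \left(-4 + 3\right) E{\left(1,-2 \right)}\right) \left(-32\right) = \left(48 + \left(-4 + 3\right) \left(6 - -2\right)\right) \left(-32\right) = \left(48 - \left(6 + 2\right)\right) \left(-32\right) = \left(48 - 8\right) \left(-32\right) = 40 \left(-32\right) = -1280$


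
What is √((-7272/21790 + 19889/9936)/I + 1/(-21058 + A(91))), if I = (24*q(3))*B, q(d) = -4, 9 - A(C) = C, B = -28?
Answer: √10891652289353714/4358976192 ≈ 0.023942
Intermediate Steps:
A(C) = 9 - C
I = 2688 (I = (24*(-4))*(-28) = -96*(-28) = 2688)
√((-7272/21790 + 19889/9936)/I + 1/(-21058 + A(91))) = √((-7272/21790 + 19889/9936)/2688 + 1/(-21058 + (9 - 1*91))) = √((-7272*1/21790 + 19889*(1/9936))*(1/2688) + 1/(-21058 + (9 - 91))) = √((-3636/10895 + 19889/9936)*(1/2688) + 1/(-21058 - 82)) = √((180563359/108252720)*(1/2688) + 1/(-21140)) = √(180563359/290983311360 - 1/21140) = √(719617571/1255385143296) = √10891652289353714/4358976192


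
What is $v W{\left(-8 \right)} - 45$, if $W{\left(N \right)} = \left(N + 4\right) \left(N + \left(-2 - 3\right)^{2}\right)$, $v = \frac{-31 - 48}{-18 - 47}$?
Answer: $- \frac{8297}{65} \approx -127.65$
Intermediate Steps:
$v = \frac{79}{65}$ ($v = - \frac{79}{-65} = \left(-79\right) \left(- \frac{1}{65}\right) = \frac{79}{65} \approx 1.2154$)
$W{\left(N \right)} = \left(4 + N\right) \left(25 + N\right)$ ($W{\left(N \right)} = \left(4 + N\right) \left(N + \left(-5\right)^{2}\right) = \left(4 + N\right) \left(N + 25\right) = \left(4 + N\right) \left(25 + N\right)$)
$v W{\left(-8 \right)} - 45 = \frac{79 \left(100 + \left(-8\right)^{2} + 29 \left(-8\right)\right)}{65} - 45 = \frac{79 \left(100 + 64 - 232\right)}{65} - 45 = \frac{79}{65} \left(-68\right) - 45 = - \frac{5372}{65} - 45 = - \frac{8297}{65}$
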